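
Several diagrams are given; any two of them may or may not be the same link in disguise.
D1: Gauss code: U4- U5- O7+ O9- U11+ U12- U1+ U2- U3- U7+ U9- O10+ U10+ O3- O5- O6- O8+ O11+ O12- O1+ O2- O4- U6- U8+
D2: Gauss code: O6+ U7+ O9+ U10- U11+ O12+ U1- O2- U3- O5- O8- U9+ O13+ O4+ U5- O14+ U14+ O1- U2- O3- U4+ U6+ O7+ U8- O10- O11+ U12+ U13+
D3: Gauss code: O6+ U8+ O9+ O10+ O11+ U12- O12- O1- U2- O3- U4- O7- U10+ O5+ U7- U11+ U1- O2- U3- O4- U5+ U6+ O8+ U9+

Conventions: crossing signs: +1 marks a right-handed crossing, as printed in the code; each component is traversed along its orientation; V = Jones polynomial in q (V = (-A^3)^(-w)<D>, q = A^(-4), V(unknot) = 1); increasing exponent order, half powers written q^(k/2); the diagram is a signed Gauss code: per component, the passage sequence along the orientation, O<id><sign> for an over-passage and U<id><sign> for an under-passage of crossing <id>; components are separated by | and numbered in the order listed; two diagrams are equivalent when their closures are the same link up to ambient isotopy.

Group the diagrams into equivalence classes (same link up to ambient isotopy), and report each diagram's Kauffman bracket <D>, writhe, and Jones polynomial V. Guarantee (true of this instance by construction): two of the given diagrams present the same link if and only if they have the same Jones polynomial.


equivalence classes: {D1} | {D2, D3}
D1 (bracket A^-6; 12 crossings at w = -2): V = 1
V(D2) = q^-4 - 2q^-3 + 3q^-2 - 5q^-1 + 6 - 5q + 5q^2 - 3q^3 + 2q^4 - q^5  (w +2, c 14, <D> = -A^-14 + 2A^-10 - 3A^-6 + 5A^-2 - 5A^2 + 6A^6 - 5A^10 + 3A^14 - 2A^18 + A^22)
D3 (bracket -A^-20 + 2A^-16 - 3A^-12 + 5A^-8 - 5A^-4 + 6 - 5A^4 + 3A^8 - 2A^12 + A^16; 12 crossings at w = 0): V = q^-4 - 2q^-3 + 3q^-2 - 5q^-1 + 6 - 5q + 5q^2 - 3q^3 + 2q^4 - q^5
key observation: comparing 3 Jones polynomials yields 2 groups


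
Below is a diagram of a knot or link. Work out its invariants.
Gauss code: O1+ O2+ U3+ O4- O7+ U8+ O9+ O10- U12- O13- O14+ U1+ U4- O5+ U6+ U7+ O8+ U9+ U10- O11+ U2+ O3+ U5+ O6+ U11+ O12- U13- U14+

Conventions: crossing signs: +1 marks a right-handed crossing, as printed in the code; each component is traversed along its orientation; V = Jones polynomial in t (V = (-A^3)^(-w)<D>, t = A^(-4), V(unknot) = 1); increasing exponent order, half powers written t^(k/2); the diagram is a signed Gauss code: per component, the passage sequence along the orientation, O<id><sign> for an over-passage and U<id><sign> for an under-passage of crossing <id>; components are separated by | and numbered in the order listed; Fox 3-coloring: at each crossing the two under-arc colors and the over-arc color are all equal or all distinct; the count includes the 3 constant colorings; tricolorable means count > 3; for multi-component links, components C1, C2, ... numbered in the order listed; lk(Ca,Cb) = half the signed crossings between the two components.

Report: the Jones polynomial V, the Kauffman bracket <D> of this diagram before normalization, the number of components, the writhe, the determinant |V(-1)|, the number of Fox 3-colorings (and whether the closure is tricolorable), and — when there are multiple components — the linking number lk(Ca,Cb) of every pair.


V(t) = t^2 - t^3 + 3t^4 - 3t^5 + 3t^6 - 3t^7 + 2t^8 - t^9
bracket: -A^-18 + 2A^-14 - 3A^-10 + 3A^-6 - 3A^-2 + 3A^2 - A^6 + A^10, w = +6
1 component, writhe +6, over 14 crossings
det 17, colorings 3 of 3^14 — not tricolorable
observation: w = +6 shifts under R1 moves; the (-A^3)^(-6) factor cancels that in V


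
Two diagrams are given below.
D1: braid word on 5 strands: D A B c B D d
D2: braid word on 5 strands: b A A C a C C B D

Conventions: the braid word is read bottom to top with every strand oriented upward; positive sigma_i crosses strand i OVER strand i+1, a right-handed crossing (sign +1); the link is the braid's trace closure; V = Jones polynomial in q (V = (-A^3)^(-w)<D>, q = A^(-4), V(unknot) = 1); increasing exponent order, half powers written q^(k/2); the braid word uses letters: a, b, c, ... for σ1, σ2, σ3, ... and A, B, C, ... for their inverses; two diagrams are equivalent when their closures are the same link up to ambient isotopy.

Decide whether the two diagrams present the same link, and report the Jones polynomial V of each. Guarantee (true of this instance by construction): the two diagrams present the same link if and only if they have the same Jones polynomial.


equivalent: no
D1 (bracket A^-7 + A; 7 crossings at w = -3): V = -q^(-5/2) - q^(-1/2)
D2 (bracket A^-13 + A^-9 + A^-5 - A^3; 9 crossings at w = -5): V = q^(-9/2) - q^(-5/2) - q^(-3/2) - q^(-1/2)
key observation: comparing 2 Jones polynomials yields 2 groups


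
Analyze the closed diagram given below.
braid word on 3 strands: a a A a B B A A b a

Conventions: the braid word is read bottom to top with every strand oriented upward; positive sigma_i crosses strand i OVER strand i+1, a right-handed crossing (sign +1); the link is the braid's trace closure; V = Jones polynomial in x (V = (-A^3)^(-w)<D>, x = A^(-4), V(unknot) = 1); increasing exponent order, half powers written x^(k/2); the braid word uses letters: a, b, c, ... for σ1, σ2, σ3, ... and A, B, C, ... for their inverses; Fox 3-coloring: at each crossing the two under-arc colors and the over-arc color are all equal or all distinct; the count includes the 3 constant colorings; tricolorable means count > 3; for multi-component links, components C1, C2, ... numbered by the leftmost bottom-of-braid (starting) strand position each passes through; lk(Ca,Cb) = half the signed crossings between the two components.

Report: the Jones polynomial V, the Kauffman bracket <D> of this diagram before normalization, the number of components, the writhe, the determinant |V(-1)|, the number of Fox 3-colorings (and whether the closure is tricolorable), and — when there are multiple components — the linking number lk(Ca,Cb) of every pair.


V = -x^-3 + 2x^-2 - 2x^-1 + 3 - 2x + 2x^2 - x^3
<D> = -A^-12 + 2A^-8 - 2A^-4 + 3 - 2A^4 + 2A^8 - A^12 (w = 0)
1 component over 10 crossings, w = 0
3 Fox colorings among 3^10, |V(-1)| = 13: not tricolorable
why: V spans 6 powers of x: at least 6 crossings in any diagram


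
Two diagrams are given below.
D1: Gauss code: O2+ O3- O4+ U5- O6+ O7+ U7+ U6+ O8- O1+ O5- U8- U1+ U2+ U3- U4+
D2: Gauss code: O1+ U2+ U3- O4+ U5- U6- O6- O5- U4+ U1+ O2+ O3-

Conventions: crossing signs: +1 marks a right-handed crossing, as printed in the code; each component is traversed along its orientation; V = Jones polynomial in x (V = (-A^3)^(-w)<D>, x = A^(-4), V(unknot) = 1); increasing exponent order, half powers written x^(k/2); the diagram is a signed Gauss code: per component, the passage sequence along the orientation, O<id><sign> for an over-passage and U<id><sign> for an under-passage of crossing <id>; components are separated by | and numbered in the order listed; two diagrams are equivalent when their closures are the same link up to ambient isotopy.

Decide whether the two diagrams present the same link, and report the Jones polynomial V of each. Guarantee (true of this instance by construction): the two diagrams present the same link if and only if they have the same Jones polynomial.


equivalent: yes
V(D1) = 1  (w +2, c 8, <D> = A^6)
V(D2) = 1  [6 crossings, <D> = 1, w = 0]
key observation: all 2 diagrams share one V(x), hence one class


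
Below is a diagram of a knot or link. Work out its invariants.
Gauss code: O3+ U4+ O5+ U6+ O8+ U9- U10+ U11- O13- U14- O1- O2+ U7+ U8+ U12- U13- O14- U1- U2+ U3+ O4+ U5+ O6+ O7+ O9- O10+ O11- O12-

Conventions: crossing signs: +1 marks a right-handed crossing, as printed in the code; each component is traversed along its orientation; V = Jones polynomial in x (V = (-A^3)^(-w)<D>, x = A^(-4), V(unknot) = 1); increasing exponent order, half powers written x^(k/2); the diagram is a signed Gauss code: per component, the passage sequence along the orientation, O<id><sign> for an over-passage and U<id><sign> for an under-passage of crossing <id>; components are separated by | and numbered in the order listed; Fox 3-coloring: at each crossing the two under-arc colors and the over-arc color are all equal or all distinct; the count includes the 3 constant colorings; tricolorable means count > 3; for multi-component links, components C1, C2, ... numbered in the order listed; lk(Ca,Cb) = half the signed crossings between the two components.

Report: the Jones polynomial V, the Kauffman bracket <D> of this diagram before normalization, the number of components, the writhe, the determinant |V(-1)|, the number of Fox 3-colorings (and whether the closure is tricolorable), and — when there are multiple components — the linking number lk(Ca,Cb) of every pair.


Jones polynomial: V(x) = x + x^3 - x^4
<D> = -A^-10 + A^-6 + A^2; writhe +2
components 1, writhe +2 (14 crossings)
3-colorings: 9 of 3^14, det 3 — tricolorable
note: |V(-1)| = 3: so tricolorable, since 3 divides 3


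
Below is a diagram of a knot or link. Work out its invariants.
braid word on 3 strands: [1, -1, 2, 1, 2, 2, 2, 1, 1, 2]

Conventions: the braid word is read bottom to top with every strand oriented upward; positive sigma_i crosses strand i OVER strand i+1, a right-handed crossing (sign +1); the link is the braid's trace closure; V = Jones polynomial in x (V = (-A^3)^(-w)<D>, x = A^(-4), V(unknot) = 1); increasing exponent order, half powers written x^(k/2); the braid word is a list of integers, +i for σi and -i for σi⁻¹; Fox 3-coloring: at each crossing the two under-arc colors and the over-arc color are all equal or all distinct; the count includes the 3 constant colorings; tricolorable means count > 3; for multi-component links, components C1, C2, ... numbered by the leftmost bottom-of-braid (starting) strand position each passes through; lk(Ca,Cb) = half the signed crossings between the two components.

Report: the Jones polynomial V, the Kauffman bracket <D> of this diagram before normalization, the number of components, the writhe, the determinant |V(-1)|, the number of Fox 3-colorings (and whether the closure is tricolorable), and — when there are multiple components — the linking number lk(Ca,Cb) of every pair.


V(x) = x^3 + x^5 - x^8
bracket: -A^-8 + A^4 + A^12, w = +8
1 component, writhe +8, over 10 crossings
det 3, colorings 9 of 3^10 — tricolorable
observation: the span of V is 5, forcing >= 5 crossings in any diagram


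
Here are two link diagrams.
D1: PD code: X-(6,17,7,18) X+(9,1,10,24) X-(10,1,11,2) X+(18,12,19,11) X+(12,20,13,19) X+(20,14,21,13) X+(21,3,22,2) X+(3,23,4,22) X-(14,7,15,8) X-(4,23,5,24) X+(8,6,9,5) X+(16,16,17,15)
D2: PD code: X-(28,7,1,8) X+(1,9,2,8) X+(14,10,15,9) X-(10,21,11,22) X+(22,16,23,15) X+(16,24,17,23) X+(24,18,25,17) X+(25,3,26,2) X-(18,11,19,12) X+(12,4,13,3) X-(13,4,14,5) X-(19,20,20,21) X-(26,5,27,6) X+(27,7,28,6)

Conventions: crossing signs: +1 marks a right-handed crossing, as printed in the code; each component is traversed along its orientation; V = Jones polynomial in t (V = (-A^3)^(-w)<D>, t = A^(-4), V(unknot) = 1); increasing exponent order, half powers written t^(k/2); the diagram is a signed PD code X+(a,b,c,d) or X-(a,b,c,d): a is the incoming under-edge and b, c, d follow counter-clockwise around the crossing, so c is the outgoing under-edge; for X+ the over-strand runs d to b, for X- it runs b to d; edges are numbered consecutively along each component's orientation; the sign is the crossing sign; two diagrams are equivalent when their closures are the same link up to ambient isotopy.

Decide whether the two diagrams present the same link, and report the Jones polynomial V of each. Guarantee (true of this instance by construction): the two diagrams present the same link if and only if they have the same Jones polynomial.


same link: yes
V(D1) = t^-1 - 1 + 2t - 2t^2 + 2t^3 - 2t^4 + t^5  [12 crossings, <D> = A^-8 - 2A^-4 + 2 - 2A^4 + 2A^8 - A^12 + A^16, w = +4]
D2 (bracket A^-14 - 2A^-10 + 2A^-6 - 2A^-2 + 2A^2 - A^6 + A^10; 14 crossings at w = +2): V = t^-1 - 1 + 2t - 2t^2 + 2t^3 - 2t^4 + t^5
note: Reidemeister moves carry D1 (12 crossings) to D2 (14)


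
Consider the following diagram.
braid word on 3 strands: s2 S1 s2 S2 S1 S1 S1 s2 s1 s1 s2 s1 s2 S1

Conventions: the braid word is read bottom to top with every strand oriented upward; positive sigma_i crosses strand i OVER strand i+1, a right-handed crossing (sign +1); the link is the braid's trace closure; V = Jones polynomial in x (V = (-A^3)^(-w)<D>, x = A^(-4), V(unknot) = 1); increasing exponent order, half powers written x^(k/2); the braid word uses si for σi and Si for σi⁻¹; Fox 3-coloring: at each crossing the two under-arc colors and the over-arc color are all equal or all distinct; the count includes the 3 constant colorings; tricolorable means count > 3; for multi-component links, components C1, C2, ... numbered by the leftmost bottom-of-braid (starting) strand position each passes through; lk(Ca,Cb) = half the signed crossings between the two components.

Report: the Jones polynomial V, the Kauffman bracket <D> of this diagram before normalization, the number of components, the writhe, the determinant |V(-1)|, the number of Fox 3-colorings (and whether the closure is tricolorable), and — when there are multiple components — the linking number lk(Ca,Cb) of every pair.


Jones polynomial: V(x) = x^-2 - 2x^-1 + 3 - 3x + 4x^2 - 3x^3 + 2x^4 - 2x^5 + x^6
<D> = A^-18 - 2A^-14 + 2A^-10 - 3A^-6 + 4A^-2 - 3A^2 + 3A^6 - 2A^10 + A^14; writhe +2
components 1, writhe +2 (14 crossings)
3-colorings: 9 of 3^14, det 21 — tricolorable
note: det 21 = |V(-1)|; divisible by 3, so tricolorable


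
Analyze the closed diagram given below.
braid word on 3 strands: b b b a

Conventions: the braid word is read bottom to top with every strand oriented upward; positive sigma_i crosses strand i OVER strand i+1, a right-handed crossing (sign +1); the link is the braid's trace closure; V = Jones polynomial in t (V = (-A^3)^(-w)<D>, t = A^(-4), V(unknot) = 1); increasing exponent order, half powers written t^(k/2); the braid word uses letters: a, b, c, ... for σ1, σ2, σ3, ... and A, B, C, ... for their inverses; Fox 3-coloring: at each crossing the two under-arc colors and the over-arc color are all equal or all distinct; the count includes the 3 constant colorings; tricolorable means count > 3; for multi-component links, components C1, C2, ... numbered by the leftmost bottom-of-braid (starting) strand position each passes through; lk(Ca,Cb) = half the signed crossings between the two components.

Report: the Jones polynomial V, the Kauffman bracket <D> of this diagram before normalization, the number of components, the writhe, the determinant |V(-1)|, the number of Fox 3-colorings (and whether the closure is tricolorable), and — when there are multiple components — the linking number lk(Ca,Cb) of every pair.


Jones polynomial: V(t) = t + t^3 - t^4
<D> = -A^-4 + 1 + A^8; writhe +4
components 1, writhe +4 (4 crossings)
3-colorings: 9 of 3^4, det 3 — tricolorable
note: w = +4 shifts under R1 moves; the (-A^3)^(-4) factor cancels that in V


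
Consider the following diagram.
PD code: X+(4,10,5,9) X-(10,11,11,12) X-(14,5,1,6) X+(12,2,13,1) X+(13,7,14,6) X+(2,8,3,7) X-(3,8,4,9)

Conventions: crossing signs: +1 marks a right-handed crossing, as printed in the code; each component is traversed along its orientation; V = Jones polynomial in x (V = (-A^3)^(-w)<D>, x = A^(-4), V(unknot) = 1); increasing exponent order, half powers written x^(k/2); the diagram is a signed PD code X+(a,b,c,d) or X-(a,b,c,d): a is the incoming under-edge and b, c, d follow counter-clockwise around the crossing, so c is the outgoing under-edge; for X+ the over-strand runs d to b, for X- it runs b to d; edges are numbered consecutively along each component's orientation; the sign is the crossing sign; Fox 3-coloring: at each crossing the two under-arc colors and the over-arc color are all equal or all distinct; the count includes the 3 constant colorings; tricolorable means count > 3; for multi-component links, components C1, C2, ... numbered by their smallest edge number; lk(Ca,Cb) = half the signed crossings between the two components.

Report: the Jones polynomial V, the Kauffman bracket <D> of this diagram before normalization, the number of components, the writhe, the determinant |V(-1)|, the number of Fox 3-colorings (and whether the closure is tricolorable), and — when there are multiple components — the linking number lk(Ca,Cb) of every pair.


V(x) = 1
bracket: -A^3, w = +1
1 component, writhe +1, over 7 crossings
det 1, colorings 3 of 3^7 — not tricolorable
observation: |V(-1)| = 1: so not tricolorable, since 3 does not divide 1


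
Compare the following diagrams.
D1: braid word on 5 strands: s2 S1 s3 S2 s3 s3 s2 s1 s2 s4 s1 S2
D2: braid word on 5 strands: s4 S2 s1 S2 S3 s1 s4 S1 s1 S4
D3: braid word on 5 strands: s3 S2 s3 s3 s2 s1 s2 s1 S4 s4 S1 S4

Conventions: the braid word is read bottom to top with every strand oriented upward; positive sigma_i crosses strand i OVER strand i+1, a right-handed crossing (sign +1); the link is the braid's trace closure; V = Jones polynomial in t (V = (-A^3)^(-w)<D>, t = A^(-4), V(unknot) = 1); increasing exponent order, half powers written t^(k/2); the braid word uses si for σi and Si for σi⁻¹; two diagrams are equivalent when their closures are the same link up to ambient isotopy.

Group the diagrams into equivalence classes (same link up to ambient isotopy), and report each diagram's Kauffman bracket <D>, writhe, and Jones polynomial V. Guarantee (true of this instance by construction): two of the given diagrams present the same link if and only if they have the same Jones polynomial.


grouping into links: {D1, D3} | {D2}
V(D1) = t - t^2 + 2t^3 - t^4 + t^5 - t^6  (w +6, c 12, <D> = -A^-6 + A^-2 - A^2 + 2A^6 - A^10 + A^14)
V(D2) = t^-2 - t^-1 + 1 - t + t^2  [10 crossings, <D> = A^-8 - A^-4 + 1 - A^4 + A^8, w = 0]
D3 (bracket -A^-12 + A^-8 - A^-4 + 2 - A^4 + A^8; 12 crossings at w = +4): V = t - t^2 + 2t^3 - t^4 + t^5 - t^6
why: V(t) takes 2 values over 3 diagrams, fixing the grouping


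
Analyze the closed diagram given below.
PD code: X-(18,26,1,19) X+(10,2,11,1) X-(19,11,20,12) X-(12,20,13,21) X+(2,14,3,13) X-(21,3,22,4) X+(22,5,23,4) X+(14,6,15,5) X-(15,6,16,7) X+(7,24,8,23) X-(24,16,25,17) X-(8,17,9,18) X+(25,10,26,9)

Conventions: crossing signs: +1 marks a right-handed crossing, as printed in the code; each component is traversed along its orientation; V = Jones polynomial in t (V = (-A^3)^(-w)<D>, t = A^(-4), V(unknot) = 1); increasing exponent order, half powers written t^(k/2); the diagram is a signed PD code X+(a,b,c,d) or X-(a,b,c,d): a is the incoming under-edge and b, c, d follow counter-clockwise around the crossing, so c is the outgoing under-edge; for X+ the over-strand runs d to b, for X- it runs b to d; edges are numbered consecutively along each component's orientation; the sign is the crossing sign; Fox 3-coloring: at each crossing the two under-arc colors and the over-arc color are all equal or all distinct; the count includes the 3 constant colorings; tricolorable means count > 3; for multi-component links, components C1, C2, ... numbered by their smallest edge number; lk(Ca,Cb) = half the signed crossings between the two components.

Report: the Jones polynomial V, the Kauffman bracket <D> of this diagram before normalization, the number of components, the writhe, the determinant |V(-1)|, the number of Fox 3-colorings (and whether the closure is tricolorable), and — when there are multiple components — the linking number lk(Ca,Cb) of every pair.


V(t) = -t^(-9/2) + 2t^(-7/2) - 3t^(-5/2) + 3t^(-3/2) - 4t^(-1/2) + 2t^(1/2) - 2t^(3/2) + t^(5/2)
bracket: -A^-13 + 2A^-9 - 2A^-5 + 4A^-1 - 3A^3 + 3A^7 - 2A^11 + A^15, w = -1
2 components, writhe -1, over 13 crossings
lk(C1,C2) = -1
det 18, colorings 9 of 3^13 — tricolorable
observation: |V(-1)| = 18: so tricolorable, since 3 divides 18


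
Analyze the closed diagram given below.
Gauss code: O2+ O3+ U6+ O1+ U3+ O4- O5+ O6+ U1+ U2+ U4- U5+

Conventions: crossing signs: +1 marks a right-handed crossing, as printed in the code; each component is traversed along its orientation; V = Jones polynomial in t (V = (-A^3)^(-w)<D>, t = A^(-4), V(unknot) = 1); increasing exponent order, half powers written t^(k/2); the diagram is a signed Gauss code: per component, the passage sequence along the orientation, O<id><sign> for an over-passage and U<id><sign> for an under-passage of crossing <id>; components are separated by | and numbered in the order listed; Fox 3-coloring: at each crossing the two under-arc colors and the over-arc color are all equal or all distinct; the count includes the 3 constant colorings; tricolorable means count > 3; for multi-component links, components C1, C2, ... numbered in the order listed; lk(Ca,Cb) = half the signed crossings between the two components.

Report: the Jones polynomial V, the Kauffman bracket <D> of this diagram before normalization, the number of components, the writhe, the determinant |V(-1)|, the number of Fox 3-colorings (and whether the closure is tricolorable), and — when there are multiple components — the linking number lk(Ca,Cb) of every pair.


V = t + t^3 - t^4
<D> = -A^-4 + 1 + A^8 (w = +4)
1 component over 6 crossings, w = +4
9 Fox colorings among 3^6, |V(-1)| = 3: tricolorable
why: w = +4 shifts under R1 moves; the (-A^3)^(-4) factor cancels that in V


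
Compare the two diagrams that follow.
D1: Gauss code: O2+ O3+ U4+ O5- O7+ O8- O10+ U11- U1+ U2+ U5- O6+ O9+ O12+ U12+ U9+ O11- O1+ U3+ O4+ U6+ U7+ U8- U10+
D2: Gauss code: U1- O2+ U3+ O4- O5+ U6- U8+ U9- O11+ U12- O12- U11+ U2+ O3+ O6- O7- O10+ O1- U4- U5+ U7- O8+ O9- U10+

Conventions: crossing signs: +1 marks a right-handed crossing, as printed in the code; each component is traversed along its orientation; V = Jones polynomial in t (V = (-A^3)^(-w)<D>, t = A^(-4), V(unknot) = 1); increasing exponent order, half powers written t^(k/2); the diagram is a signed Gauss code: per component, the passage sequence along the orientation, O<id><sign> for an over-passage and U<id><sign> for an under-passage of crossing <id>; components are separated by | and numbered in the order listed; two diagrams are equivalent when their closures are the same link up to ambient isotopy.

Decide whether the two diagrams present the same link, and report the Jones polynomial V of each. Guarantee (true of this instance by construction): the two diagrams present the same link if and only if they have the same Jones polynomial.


same link: no
V(D1) = t - t^2 + 2t^3 - t^4 + t^5 - t^6  [12 crossings, <D> = -A^-6 + A^-2 - A^2 + 2A^6 - A^10 + A^14, w = +6]
V(D2) = 1  [12 crossings, <D> = 1, w = 0]
insight: 2 classes among 2 diagrams; unequal V(t) rules out equality


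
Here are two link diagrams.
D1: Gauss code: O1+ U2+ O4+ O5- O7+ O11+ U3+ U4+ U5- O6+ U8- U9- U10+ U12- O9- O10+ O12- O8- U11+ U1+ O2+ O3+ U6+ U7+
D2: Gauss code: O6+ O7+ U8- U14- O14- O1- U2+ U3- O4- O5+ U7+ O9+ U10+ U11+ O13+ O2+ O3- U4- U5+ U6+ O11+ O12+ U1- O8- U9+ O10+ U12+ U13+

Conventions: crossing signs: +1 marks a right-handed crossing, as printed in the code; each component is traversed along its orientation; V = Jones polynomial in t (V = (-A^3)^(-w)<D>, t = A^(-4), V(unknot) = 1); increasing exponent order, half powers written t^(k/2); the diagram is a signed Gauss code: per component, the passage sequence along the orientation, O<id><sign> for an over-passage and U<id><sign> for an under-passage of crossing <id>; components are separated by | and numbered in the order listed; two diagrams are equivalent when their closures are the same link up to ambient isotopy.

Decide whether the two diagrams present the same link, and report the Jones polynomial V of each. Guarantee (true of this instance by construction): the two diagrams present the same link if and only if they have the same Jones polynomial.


same link: no
V(D1) = t^2 + t^4 - t^5 + t^6 - t^7  [12 crossings, <D> = -A^-16 + A^-12 - A^-8 + A^-4 + A^4, w = +4]
D2 (bracket A^-20 - 2A^-16 + 2A^-12 - 3A^-8 + 3A^-4 - 2 + 2A^4 - A^8 + A^12; 14 crossings at w = +4): V = 1 - t + 2t^2 - 2t^3 + 3t^4 - 3t^5 + 2t^6 - 2t^7 + t^8
note: comparing 2 Jones polynomials yields 2 groups


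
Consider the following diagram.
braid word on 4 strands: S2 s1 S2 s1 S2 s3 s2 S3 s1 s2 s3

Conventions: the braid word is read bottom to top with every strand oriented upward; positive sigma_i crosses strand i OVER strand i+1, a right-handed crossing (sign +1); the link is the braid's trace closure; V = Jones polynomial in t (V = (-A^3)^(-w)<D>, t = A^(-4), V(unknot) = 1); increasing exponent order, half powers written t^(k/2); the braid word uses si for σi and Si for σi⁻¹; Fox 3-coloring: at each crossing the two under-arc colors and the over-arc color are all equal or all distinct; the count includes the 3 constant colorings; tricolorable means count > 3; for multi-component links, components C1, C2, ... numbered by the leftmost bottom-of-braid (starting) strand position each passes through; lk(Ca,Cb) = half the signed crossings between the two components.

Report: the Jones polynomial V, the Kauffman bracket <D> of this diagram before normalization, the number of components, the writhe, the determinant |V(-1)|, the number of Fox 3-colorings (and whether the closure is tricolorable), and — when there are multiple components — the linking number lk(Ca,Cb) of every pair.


V(t) = t^-2 - 2t^-1 + 3 - 3t + 4t^2 - 3t^3 + 2t^4 - 2t^5 + t^6
bracket: -A^-15 + 2A^-11 - 2A^-7 + 3A^-3 - 4A + 3A^5 - 3A^9 + 2A^13 - A^17, w = +3
1 component, writhe +3, over 11 crossings
det 21, colorings 9 of 3^11 — tricolorable
observation: the span of V is 8, forcing >= 8 crossings in any diagram


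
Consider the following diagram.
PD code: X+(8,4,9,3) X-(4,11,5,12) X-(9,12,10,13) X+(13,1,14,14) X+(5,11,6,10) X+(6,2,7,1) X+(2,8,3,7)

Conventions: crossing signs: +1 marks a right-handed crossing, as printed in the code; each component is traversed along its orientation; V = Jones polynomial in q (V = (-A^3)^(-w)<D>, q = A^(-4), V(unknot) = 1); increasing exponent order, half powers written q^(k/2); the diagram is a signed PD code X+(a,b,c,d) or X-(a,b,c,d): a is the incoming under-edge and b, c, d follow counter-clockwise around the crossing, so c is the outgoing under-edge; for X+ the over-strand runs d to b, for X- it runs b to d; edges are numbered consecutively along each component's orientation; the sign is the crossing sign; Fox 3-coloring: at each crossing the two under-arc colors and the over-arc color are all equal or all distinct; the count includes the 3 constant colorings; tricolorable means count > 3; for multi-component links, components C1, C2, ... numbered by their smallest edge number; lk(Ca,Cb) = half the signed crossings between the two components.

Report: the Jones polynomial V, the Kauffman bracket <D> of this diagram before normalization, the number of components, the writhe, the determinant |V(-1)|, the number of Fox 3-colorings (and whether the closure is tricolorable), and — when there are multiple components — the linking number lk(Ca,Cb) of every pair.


V = q + q^3 - q^4
<D> = A^-7 - A^-3 - A^5 (w = +3)
1 component over 7 crossings, w = +3
9 Fox colorings among 3^7, |V(-1)| = 3: tricolorable
why: the span of V is 3, forcing >= 3 crossings in any diagram


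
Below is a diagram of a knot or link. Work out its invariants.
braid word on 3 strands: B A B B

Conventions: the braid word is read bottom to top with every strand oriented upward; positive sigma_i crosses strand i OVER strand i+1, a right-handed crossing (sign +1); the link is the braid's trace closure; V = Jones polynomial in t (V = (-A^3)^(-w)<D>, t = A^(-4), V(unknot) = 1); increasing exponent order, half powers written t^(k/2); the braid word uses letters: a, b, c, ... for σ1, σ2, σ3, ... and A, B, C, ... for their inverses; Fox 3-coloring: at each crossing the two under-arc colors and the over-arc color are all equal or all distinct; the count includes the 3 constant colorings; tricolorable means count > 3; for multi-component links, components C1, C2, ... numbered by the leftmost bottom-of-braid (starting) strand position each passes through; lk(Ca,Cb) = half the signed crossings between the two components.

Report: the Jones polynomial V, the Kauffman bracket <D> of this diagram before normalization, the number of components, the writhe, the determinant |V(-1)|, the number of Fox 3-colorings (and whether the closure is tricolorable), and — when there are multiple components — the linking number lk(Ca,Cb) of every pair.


V = -t^-4 + t^-3 + t^-1
<D> = A^-8 + 1 - A^4 (w = -4)
1 component over 4 crossings, w = -4
9 Fox colorings among 3^4, |V(-1)| = 3: tricolorable
why: |V(-1)| = 3: so tricolorable, since 3 divides 3


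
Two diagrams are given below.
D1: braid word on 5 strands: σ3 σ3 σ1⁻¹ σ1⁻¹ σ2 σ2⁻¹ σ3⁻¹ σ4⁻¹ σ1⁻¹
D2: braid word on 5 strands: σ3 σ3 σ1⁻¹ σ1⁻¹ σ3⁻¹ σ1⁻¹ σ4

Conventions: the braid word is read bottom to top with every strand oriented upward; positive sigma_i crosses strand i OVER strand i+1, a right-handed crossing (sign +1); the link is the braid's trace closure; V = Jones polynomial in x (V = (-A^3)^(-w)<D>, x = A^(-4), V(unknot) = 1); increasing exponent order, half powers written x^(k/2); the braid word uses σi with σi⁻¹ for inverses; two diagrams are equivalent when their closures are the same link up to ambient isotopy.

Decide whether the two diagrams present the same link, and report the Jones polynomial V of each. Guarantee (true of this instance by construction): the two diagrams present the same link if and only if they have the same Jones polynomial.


equivalent: yes
V(D1) = x^(-9/2) - x^(-5/2) - x^(-3/2) - x^(-1/2)  (w -3, c 9, <D> = A^-7 + A^-3 + A - A^9)
D2 (bracket A^-1 + A^3 + A^7 - A^15; 7 crossings at w = -1): V = x^(-9/2) - x^(-5/2) - x^(-3/2) - x^(-1/2)
why: all 2 diagrams share one V(x), hence one class


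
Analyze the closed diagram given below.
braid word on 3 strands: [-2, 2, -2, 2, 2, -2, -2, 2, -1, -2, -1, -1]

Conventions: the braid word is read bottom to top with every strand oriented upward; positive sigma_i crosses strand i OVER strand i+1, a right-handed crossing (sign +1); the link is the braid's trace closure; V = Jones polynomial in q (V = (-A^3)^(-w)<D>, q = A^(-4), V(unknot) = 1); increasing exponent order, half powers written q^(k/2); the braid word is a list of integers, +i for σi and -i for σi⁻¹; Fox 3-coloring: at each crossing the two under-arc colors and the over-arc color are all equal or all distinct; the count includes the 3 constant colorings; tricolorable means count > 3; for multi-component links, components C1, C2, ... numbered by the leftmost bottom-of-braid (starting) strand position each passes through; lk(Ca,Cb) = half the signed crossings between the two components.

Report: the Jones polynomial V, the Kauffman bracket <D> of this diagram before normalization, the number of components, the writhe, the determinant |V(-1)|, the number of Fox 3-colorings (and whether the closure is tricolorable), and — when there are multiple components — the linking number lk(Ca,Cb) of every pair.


Jones polynomial: V(q) = -q^-4 + q^-3 + q^-1
<D> = A^-8 + 1 - A^4; writhe -4
components 1, writhe -4 (12 crossings)
3-colorings: 9 of 3^12, det 3 — tricolorable
note: the span of V is 3, forcing >= 3 crossings in any diagram


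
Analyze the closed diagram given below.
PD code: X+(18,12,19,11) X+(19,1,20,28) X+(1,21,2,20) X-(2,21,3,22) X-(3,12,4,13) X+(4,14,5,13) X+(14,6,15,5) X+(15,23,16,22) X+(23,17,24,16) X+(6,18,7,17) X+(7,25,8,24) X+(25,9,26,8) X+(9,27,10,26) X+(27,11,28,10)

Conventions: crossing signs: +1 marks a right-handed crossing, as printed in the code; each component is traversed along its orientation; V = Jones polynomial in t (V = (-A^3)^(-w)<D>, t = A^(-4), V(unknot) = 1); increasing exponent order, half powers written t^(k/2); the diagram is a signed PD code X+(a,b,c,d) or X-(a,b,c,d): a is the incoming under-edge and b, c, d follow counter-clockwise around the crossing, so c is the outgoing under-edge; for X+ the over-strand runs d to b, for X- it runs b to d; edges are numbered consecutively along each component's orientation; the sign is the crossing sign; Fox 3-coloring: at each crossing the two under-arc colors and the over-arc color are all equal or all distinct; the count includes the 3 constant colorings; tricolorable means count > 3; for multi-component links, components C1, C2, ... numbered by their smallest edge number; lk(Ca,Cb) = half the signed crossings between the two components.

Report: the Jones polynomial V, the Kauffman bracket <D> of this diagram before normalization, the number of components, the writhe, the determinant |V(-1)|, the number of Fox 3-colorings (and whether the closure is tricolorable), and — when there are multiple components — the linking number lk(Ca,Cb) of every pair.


Jones polynomial: V(t) = t^4 + t^6 - t^10
<D> = -A^-10 + A^6 + A^14; writhe +10
components 1, writhe +10 (14 crossings)
3-colorings: 3 of 3^14, det 1 — not tricolorable
note: w = +10 shifts under R1 moves; the (-A^3)^(-10) factor cancels that in V


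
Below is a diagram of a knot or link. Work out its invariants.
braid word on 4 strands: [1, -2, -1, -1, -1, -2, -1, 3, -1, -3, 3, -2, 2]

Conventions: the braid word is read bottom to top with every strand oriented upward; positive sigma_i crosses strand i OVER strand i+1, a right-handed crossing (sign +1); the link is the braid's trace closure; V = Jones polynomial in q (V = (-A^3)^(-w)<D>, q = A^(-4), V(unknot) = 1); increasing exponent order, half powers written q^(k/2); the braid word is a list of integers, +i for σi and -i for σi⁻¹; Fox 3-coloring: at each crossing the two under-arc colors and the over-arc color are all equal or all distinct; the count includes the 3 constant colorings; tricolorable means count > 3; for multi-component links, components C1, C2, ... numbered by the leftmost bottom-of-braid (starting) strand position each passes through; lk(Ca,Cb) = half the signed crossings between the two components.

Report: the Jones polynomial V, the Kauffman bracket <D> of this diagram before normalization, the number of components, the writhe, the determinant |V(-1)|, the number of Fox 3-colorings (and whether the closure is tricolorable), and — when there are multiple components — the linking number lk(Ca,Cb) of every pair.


V(q) = -q^-7 + q^-6 - q^-5 + q^-4 + q^-2
bracket: -A^-7 - A + A^5 - A^9 + A^13, w = -5
1 component, writhe -5, over 13 crossings
det 5, colorings 3 of 3^13 — not tricolorable
observation: w = -5 (over 13 crossings) is diagram-only; (-A^3)^(5) removes it from V


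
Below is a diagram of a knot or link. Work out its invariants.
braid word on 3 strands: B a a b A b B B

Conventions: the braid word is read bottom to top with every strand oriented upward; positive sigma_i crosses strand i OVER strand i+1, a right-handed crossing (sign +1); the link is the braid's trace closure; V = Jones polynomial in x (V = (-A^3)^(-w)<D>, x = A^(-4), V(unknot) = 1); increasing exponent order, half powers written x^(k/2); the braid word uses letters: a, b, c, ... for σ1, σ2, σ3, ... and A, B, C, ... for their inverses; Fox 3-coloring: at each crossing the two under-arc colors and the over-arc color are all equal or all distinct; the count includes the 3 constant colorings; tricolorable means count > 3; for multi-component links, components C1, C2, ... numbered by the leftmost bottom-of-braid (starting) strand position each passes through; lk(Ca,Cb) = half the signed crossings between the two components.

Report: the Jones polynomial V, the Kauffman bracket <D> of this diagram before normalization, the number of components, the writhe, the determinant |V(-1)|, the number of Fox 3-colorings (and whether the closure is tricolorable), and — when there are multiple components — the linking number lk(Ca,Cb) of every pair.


V = x^-2 - x^-1 + 1 - x + x^2
<D> = A^-8 - A^-4 + 1 - A^4 + A^8 (w = 0)
1 component over 8 crossings, w = 0
3 Fox colorings among 3^8, |V(-1)| = 5: not tricolorable
why: palindromic: swapping x for 1/x fixes V


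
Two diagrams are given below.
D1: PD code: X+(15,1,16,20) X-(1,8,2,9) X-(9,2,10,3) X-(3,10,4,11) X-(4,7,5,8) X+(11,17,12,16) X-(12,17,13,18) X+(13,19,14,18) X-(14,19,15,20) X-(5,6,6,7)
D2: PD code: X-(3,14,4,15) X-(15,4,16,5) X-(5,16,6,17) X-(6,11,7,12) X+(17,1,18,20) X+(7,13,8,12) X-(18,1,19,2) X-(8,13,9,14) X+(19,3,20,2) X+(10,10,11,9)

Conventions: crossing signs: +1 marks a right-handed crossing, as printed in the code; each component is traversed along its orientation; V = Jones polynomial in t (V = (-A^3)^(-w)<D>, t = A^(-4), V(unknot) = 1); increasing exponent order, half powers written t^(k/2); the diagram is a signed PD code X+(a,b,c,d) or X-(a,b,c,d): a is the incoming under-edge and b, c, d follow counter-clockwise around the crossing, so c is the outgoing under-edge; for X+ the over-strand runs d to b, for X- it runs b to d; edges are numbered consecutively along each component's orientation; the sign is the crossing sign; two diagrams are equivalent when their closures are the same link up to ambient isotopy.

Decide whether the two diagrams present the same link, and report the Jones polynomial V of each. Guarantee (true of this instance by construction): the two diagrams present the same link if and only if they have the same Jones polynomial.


equivalent: yes
V(D1) = -t^-4 + t^-3 + t^-1  (w -4, c 10, <D> = A^-8 + 1 - A^4)
V(D2) = -t^-4 + t^-3 + t^-1  (w -2, c 10, <D> = A^-2 + A^6 - A^10)
why: all 2 diagrams share one V(t), hence one class


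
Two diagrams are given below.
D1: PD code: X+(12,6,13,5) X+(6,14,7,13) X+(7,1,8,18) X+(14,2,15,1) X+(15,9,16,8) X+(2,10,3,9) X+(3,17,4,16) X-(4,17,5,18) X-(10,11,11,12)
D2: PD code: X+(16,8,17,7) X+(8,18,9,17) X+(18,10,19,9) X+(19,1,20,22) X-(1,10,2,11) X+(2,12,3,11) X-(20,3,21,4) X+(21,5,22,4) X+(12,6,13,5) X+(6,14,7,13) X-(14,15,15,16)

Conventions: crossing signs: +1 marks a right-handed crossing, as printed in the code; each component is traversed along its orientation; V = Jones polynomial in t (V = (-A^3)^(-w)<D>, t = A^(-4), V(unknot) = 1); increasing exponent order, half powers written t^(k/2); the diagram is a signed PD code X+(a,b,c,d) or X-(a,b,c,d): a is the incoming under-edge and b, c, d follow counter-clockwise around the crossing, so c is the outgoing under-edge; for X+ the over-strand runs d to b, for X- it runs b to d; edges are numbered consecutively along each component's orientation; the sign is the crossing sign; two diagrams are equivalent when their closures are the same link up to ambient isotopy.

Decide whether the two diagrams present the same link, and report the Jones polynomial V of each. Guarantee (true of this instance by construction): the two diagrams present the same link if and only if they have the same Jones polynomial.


equivalent: yes
D1 (bracket A^-13 - A^-9 + A^-5 - A^-1 - A^7; 9 crossings at w = +5): V = t^2 + t^4 - t^5 + t^6 - t^7
V(D2) = t^2 + t^4 - t^5 + t^6 - t^7  (w +5, c 11, <D> = A^-13 - A^-9 + A^-5 - A^-1 - A^7)
key observation: one V(t) for all 2 diagrams — one class (guaranteed)


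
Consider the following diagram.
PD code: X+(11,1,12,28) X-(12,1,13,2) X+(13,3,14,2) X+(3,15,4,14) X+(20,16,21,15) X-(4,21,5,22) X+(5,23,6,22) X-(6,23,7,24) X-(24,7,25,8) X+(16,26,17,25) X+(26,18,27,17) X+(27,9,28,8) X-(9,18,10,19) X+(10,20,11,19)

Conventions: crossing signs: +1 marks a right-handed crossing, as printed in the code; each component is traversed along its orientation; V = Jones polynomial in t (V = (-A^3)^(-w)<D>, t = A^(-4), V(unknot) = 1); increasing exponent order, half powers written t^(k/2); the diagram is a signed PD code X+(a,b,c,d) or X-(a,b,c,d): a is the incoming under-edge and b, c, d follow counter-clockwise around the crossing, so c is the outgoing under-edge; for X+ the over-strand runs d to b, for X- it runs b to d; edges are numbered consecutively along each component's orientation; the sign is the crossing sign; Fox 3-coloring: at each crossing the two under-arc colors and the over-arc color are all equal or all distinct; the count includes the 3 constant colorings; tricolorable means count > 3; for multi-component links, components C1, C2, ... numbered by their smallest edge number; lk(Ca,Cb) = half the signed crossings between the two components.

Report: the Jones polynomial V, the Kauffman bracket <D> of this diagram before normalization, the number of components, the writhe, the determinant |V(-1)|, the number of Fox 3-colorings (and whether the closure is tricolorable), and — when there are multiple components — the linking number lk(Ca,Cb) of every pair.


V(t) = 2t - 2t^2 + 3t^3 - 3t^4 + 2t^5 - 2t^6 + t^7
bracket: A^-16 - 2A^-12 + 2A^-8 - 3A^-4 + 3 - 2A^4 + 2A^8, w = +4
1 component, writhe +4, over 14 crossings
det 15, colorings 9 of 3^14 — tricolorable
observation: V spans 6 powers of t: at least 6 crossings in any diagram
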